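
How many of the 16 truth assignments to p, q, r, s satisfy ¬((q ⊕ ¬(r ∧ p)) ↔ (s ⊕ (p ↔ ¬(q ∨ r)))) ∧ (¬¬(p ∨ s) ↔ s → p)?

4

p | q | r | s || (r ∧ p) | ¬(r ∧ p) | (q ⊕ ¬(r ∧ p)) | (q ∨ r) | ¬(q ∨ r) | (p ↔ ¬(q ∨ r)) | (s ⊕ (p ↔ ¬(q ∨ r))) | (p ∨ s) | ¬(p ∨ s) | ¬¬(p ∨ s) | (s → p) | (¬¬(p ∨ s) ↔ (s → p)) | φ
1 | 1 | 1 | 1 ||    1    |    0     |       1        |    1    |    0     |       0        |          1           |    1    |    0     |     1     |    1    |           1           | 0
1 | 1 | 1 | 0 ||    1    |    0     |       1        |    1    |    0     |       0        |          0           |    1    |    0     |     1     |    1    |           1           | 1
1 | 1 | 0 | 1 ||    0    |    1     |       0        |    1    |    0     |       0        |          1           |    1    |    0     |     1     |    1    |           1           | 1
1 | 1 | 0 | 0 ||    0    |    1     |       0        |    1    |    0     |       0        |          0           |    1    |    0     |     1     |    1    |           1           | 0
1 | 0 | 1 | 1 ||    1    |    0     |       0        |    1    |    0     |       0        |          1           |    1    |    0     |     1     |    1    |           1           | 1
1 | 0 | 1 | 0 ||    1    |    0     |       0        |    1    |    0     |       0        |          0           |    1    |    0     |     1     |    1    |           1           | 0
1 | 0 | 0 | 1 ||    0    |    1     |       1        |    0    |    1     |       1        |          0           |    1    |    0     |     1     |    1    |           1           | 1
1 | 0 | 0 | 0 ||    0    |    1     |       1        |    0    |    1     |       1        |          1           |    1    |    0     |     1     |    1    |           1           | 0
0 | 1 | 1 | 1 ||    0    |    1     |       0        |    1    |    0     |       1        |          0           |    1    |    0     |     1     |    0    |           0           | 0
0 | 1 | 1 | 0 ||    0    |    1     |       0        |    1    |    0     |       1        |          1           |    0    |    1     |     0     |    1    |           0           | 0
0 | 1 | 0 | 1 ||    0    |    1     |       0        |    1    |    0     |       1        |          0           |    1    |    0     |     1     |    0    |           0           | 0
0 | 1 | 0 | 0 ||    0    |    1     |       0        |    1    |    0     |       1        |          1           |    0    |    1     |     0     |    1    |           0           | 0
0 | 0 | 1 | 1 ||    0    |    1     |       1        |    1    |    0     |       1        |          0           |    1    |    0     |     1     |    0    |           0           | 0
0 | 0 | 1 | 0 ||    0    |    1     |       1        |    1    |    0     |       1        |          1           |    0    |    1     |     0     |    1    |           0           | 0
0 | 0 | 0 | 1 ||    0    |    1     |       1        |    0    |    1     |       0        |          1           |    1    |    0     |     1     |    0    |           0           | 0
0 | 0 | 0 | 0 ||    0    |    1     |       1        |    0    |    1     |       0        |          0           |    0    |    1     |     0     |    1    |           0           | 0
The formula is true on 4 of the 16 rows.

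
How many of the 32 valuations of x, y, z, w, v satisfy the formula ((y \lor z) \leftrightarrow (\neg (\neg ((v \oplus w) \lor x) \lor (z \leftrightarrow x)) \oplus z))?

x | y | z | w | v || φ
T | T | T | T | T || T
T | T | T | T | F || T
T | T | T | F | T || T
T | T | T | F | F || T
T | T | F | T | T || T
T | T | F | T | F || T
T | T | F | F | T || T
T | T | F | F | F || T
T | F | T | T | T || T
T | F | T | T | F || T
T | F | T | F | T || T
T | F | T | F | F || T
T | F | F | T | T || F
T | F | F | T | F || F
T | F | F | F | T || F
T | F | F | F | F || F
F | T | T | T | T || T
F | T | T | T | F || F
F | T | T | F | T || F
F | T | T | F | F || T
F | T | F | T | T || F
F | T | F | T | F || F
F | T | F | F | T || F
F | T | F | F | F || F
F | F | T | T | T || T
F | F | T | T | F || F
F | F | T | F | T || F
F | F | T | F | F || T
F | F | F | T | T || T
F | F | F | T | F || T
F | F | F | F | T || T
F | F | F | F | F || T
The formula is true on 20 of the 32 rows.

20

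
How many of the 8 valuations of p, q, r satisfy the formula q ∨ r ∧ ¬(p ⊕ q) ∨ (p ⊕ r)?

  p      q      r    |  (q ∨ (r ∧ ¬(p ⊕ q)) ∨ (p ⊕ r))
 True   True   True  |               True             
 True   True  False  |               True             
 True  False   True  |              False             
 True  False  False  |               True             
False   True   True  |               True             
False   True  False  |               True             
False  False   True  |               True             
False  False  False  |              False             
The formula is true on 6 of the 8 rows.

6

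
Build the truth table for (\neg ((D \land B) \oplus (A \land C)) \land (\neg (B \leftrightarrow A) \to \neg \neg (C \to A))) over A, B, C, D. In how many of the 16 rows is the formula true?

A | B | C | D || (D \land B) | (A \land C) | (B \leftrightarrow A) | \neg (B \leftrightarrow A) | (C \to A) | \neg (C \to A) | \neg \neg (C \to A) | φ
T | T | T | T ||      T      |      T      |           T           |             F              |     T     |       F        |          T          | T
T | T | T | F ||      F      |      T      |           T           |             F              |     T     |       F        |          T          | F
T | T | F | T ||      T      |      F      |           T           |             F              |     T     |       F        |          T          | F
T | T | F | F ||      F      |      F      |           T           |             F              |     T     |       F        |          T          | T
T | F | T | T ||      F      |      T      |           F           |             T              |     T     |       F        |          T          | F
T | F | T | F ||      F      |      T      |           F           |             T              |     T     |       F        |          T          | F
T | F | F | T ||      F      |      F      |           F           |             T              |     T     |       F        |          T          | T
T | F | F | F ||      F      |      F      |           F           |             T              |     T     |       F        |          T          | T
F | T | T | T ||      T      |      F      |           F           |             T              |     F     |       T        |          F          | F
F | T | T | F ||      F      |      F      |           F           |             T              |     F     |       T        |          F          | F
F | T | F | T ||      T      |      F      |           F           |             T              |     T     |       F        |          T          | F
F | T | F | F ||      F      |      F      |           F           |             T              |     T     |       F        |          T          | T
F | F | T | T ||      F      |      F      |           T           |             F              |     F     |       T        |          F          | T
F | F | T | F ||      F      |      F      |           T           |             F              |     F     |       T        |          F          | T
F | F | F | T ||      F      |      F      |           T           |             F              |     T     |       F        |          T          | T
F | F | F | F ||      F      |      F      |           T           |             F              |     T     |       F        |          T          | T
The formula is true on 9 of the 16 rows.

9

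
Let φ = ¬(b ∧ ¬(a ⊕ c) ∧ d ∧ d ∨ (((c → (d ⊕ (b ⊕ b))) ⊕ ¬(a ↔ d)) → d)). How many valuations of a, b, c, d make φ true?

4

a | b | c | d | (a ⊕ c) | ¬(a ⊕ c) | (b ∧ ¬(a ⊕ c) ∧ d ∧ d) | (b ⊕ b) | (d ⊕ (b ⊕ b)) | (c → (d ⊕ (b ⊕ b))) | (a ↔ d) | ¬(a ↔ d) | φ
- | - | - | - | ------- | -------- | ---------------------- | ------- | ------------- | ------------------- | ------- | -------- | -
F | F | F | F |    F    |    T     |           F            |    F    |       F       |          T          |    T    |    F     | T
F | F | F | T |    F    |    T     |           F            |    F    |       T       |          T          |    F    |    T     | F
F | F | T | F |    T    |    F     |           F            |    F    |       F       |          F          |    T    |    F     | F
F | F | T | T |    T    |    F     |           F            |    F    |       T       |          T          |    F    |    T     | F
F | T | F | F |    F    |    T     |           F            |    F    |       F       |          T          |    T    |    F     | T
F | T | F | T |    F    |    T     |           T            |    F    |       T       |          T          |    F    |    T     | F
F | T | T | F |    T    |    F     |           F            |    F    |       F       |          F          |    T    |    F     | F
F | T | T | T |    T    |    F     |           F            |    F    |       T       |          T          |    F    |    T     | F
T | F | F | F |    T    |    F     |           F            |    F    |       F       |          T          |    F    |    T     | F
T | F | F | T |    T    |    F     |           F            |    F    |       T       |          T          |    T    |    F     | F
T | F | T | F |    F    |    T     |           F            |    F    |       F       |          F          |    F    |    T     | T
T | F | T | T |    F    |    T     |           F            |    F    |       T       |          T          |    T    |    F     | F
T | T | F | F |    T    |    F     |           F            |    F    |       F       |          T          |    F    |    T     | F
T | T | F | T |    T    |    F     |           F            |    F    |       T       |          T          |    T    |    F     | F
T | T | T | F |    F    |    T     |           F            |    F    |       F       |          F          |    F    |    T     | T
T | T | T | T |    F    |    T     |           T            |    F    |       T       |          T          |    T    |    F     | F
The formula is true on 4 of the 16 rows.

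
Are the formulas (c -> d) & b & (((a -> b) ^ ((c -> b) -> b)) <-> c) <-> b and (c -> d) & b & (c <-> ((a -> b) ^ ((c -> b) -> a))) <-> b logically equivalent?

not equivalent

a | b | c | d | φ | ψ
- | - | - | - | - | -
1 | 1 | 1 | 1 | 0 | 0
1 | 1 | 1 | 0 | 0 | 0
1 | 1 | 0 | 1 | 1 | 1
1 | 1 | 0 | 0 | 1 | 1
1 | 0 | 1 | 1 | 1 | 1
1 | 0 | 1 | 0 | 1 | 1
1 | 0 | 0 | 1 | 1 | 1
1 | 0 | 0 | 0 | 1 | 1
0 | 1 | 1 | 1 | 0 | 1
0 | 1 | 1 | 0 | 0 | 0
0 | 1 | 0 | 1 | 1 | 0
0 | 1 | 0 | 0 | 1 | 0
0 | 0 | 1 | 1 | 1 | 1
0 | 0 | 1 | 0 | 1 | 1
0 | 0 | 0 | 1 | 1 | 1
0 | 0 | 0 | 0 | 1 | 1
The columns differ at a=0, b=1, c=1, d=1 (φ=0, ψ=1), so they are not equivalent.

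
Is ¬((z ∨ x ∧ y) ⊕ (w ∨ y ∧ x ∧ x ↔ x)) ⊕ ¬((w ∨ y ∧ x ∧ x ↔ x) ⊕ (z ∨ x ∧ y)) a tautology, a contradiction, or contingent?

  x   |   y   |   z   |   w   || (x ∧ y) | (z ∨ (x ∧ y)) | (y ∧ x) | ((y ∧ x) ∧ x) | (w ∨ ((y ∧ x) ∧ x)) | ((w ∨ ((y ∧ x) ∧ x)) ↔ x) |   φ  
 True |  True |  True |  True ||   True  |      True     |   True  |      True     |         True        |            True           | False
 True |  True |  True | False ||   True  |      True     |   True  |      True     |         True        |            True           | False
 True |  True | False |  True ||   True  |      True     |   True  |      True     |         True        |            True           | False
 True |  True | False | False ||   True  |      True     |   True  |      True     |         True        |            True           | False
 True | False |  True |  True ||  False  |      True     |  False  |     False     |         True        |            True           | False
 True | False |  True | False ||  False  |      True     |  False  |     False     |        False        |           False           | False
 True | False | False |  True ||  False  |     False     |  False  |     False     |         True        |            True           | False
 True | False | False | False ||  False  |     False     |  False  |     False     |        False        |           False           | False
False |  True |  True |  True ||  False  |      True     |  False  |     False     |         True        |           False           | False
False |  True |  True | False ||  False  |      True     |  False  |     False     |        False        |            True           | False
False |  True | False |  True ||  False  |     False     |  False  |     False     |         True        |           False           | False
False |  True | False | False ||  False  |     False     |  False  |     False     |        False        |            True           | False
False | False |  True |  True ||  False  |      True     |  False  |     False     |         True        |           False           | False
False | False |  True | False ||  False  |      True     |  False  |     False     |        False        |            True           | False
False | False | False |  True ||  False  |     False     |  False  |     False     |         True        |           False           | False
False | False | False | False ||  False  |     False     |  False  |     False     |        False        |            True           | False
Every row is False, so the formula is a contradiction.

contradiction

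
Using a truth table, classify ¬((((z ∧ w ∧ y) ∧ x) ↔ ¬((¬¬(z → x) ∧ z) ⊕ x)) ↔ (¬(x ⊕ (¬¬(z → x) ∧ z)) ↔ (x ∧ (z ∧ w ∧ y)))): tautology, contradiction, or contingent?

contradiction

x  y  z  w  |  (z ∧ w ∧ y)  ((z ∧ w ∧ y) ∧ x)  (z → x)  ¬(z → x)  ¬¬(z → x)  (¬¬(z → x) ∧ z)  ((¬¬(z → x) ∧ z) ⊕ x)  ¬((¬¬(z → x) ∧ z) ⊕ x)  (x ⊕ (¬¬(z → x) ∧ z))  ¬(x ⊕ (¬¬(z → x) ∧ z))  (x ∧ (z ∧ w ∧ y))  φ
F  F  F  F  |       F               F             T        F          T             F                   F                      T                       F                      T                     F          F
F  F  F  T  |       F               F             T        F          T             F                   F                      T                       F                      T                     F          F
F  F  T  F  |       F               F             F        T          F             F                   F                      T                       F                      T                     F          F
F  F  T  T  |       F               F             F        T          F             F                   F                      T                       F                      T                     F          F
F  T  F  F  |       F               F             T        F          T             F                   F                      T                       F                      T                     F          F
F  T  F  T  |       F               F             T        F          T             F                   F                      T                       F                      T                     F          F
F  T  T  F  |       F               F             F        T          F             F                   F                      T                       F                      T                     F          F
F  T  T  T  |       T               F             F        T          F             F                   F                      T                       F                      T                     F          F
T  F  F  F  |       F               F             T        F          T             F                   T                      F                       T                      F                     F          F
T  F  F  T  |       F               F             T        F          T             F                   T                      F                       T                      F                     F          F
T  F  T  F  |       F               F             T        F          T             T                   F                      T                       F                      T                     F          F
T  F  T  T  |       F               F             T        F          T             T                   F                      T                       F                      T                     F          F
T  T  F  F  |       F               F             T        F          T             F                   T                      F                       T                      F                     F          F
T  T  F  T  |       F               F             T        F          T             F                   T                      F                       T                      F                     F          F
T  T  T  F  |       F               F             T        F          T             T                   F                      T                       F                      T                     F          F
T  T  T  T  |       T               T             T        F          T             T                   F                      T                       F                      T                     T          F
Every row is F, so the formula is a contradiction.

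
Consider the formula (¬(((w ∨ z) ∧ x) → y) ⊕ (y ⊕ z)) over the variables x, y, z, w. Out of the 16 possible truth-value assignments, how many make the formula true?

7

x | y | z | w || (w ∨ z) | ((w ∨ z) ∧ x) | (((w ∨ z) ∧ x) → y) | ¬(((w ∨ z) ∧ x) → y) | (y ⊕ z) | φ
T | T | T | T ||    T    |       T       |          T          |          F           |    F    | F
T | T | T | F ||    T    |       T       |          T          |          F           |    F    | F
T | T | F | T ||    T    |       T       |          T          |          F           |    T    | T
T | T | F | F ||    F    |       F       |          T          |          F           |    T    | T
T | F | T | T ||    T    |       T       |          F          |          T           |    T    | F
T | F | T | F ||    T    |       T       |          F          |          T           |    T    | F
T | F | F | T ||    T    |       T       |          F          |          T           |    F    | T
T | F | F | F ||    F    |       F       |          T          |          F           |    F    | F
F | T | T | T ||    T    |       F       |          T          |          F           |    F    | F
F | T | T | F ||    T    |       F       |          T          |          F           |    F    | F
F | T | F | T ||    T    |       F       |          T          |          F           |    T    | T
F | T | F | F ||    F    |       F       |          T          |          F           |    T    | T
F | F | T | T ||    T    |       F       |          T          |          F           |    T    | T
F | F | T | F ||    T    |       F       |          T          |          F           |    T    | T
F | F | F | T ||    T    |       F       |          T          |          F           |    F    | F
F | F | F | F ||    F    |       F       |          T          |          F           |    F    | F
The formula is true on 7 of the 16 rows.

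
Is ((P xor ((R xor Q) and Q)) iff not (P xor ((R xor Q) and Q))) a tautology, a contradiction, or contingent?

contradiction

P | Q | R || (R xor Q) | ((R xor Q) and Q) | (P xor ((R xor Q) and Q)) | φ
F | F | F ||     F     |         F         |             F             | F
F | F | T ||     T     |         F         |             F             | F
F | T | F ||     T     |         T         |             T             | F
F | T | T ||     F     |         F         |             F             | F
T | F | F ||     F     |         F         |             T             | F
T | F | T ||     T     |         F         |             T             | F
T | T | F ||     T     |         T         |             F             | F
T | T | T ||     F     |         F         |             T             | F
Every row is F, so the formula is a contradiction.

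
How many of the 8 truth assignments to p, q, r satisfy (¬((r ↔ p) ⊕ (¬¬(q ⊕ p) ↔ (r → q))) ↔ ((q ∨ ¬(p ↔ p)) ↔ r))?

2

p  q  r  |  (r ↔ p)  (q ⊕ p)  ¬(q ⊕ p)  ¬¬(q ⊕ p)  (r → q)  (¬¬(q ⊕ p) ↔ (r → q))  (p ↔ p)  ¬(p ↔ p)  (q ∨ ¬(p ↔ p))  ((q ∨ ¬(p ↔ p)) ↔ r)  φ
1  1  1  |     1        0        1          0         1               0               1        0            1                  1            0
1  1  0  |     0        0        1          0         1               0               1        0            1                  0            0
1  0  1  |     1        1        0          1         0               0               1        0            0                  0            1
1  0  0  |     0        1        0          1         1               1               1        0            0                  1            0
0  1  1  |     0        1        0          1         1               1               1        0            1                  1            0
0  1  0  |     1        1        0          1         1               1               1        0            1                  0            0
0  0  1  |     0        0        1          0         0               1               1        0            0                  0            1
0  0  0  |     1        0        1          0         1               0               1        0            0                  1            0
The formula is true on 2 of the 8 rows.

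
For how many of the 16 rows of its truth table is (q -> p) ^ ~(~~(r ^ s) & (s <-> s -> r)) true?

4

p | q | r | s | φ
- | - | - | - | -
F | F | F | F | F
F | F | F | T | F
F | F | T | F | F
F | F | T | T | F
F | T | F | F | T
F | T | F | T | T
F | T | T | F | T
F | T | T | T | T
T | F | F | F | F
T | F | F | T | F
T | F | T | F | F
T | F | T | T | F
T | T | F | F | F
T | T | F | T | F
T | T | T | F | F
T | T | T | T | F
The formula is true on 4 of the 16 rows.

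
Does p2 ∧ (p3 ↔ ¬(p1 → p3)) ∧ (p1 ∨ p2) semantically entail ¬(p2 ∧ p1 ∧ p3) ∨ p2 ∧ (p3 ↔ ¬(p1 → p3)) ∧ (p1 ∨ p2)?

p1 | p2 | p3 | φ | ψ
-- | -- | -- | - | -
F  | F  | F  | F | T
F  | F  | T  | F | T
F  | T  | F  | T | T
F  | T  | T  | F | T
T  | F  | F  | F | T
T  | F  | T  | F | T
T  | T  | F  | F | T
T  | T  | T  | F | F
In every row where φ is true, ψ is also true, so φ ⊨ ψ.

yes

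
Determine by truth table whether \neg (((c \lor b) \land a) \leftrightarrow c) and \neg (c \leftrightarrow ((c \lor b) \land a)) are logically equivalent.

a  b  c  |  φ  ψ
F  F  F  |  F  F
F  F  T  |  T  T
F  T  F  |  F  F
F  T  T  |  T  T
T  F  F  |  F  F
T  F  T  |  F  F
T  T  F  |  T  T
T  T  T  |  F  F
The columns for φ and ψ agree on every row, so they are logically equivalent.

equivalent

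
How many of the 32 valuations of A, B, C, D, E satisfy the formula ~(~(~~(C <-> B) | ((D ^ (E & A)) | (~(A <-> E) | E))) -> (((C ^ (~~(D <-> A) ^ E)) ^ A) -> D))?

1

  A   |   B   |   C   |   D   |   E   ||   φ  
 True |  True |  True |  True |  True || False
 True |  True |  True |  True | False || False
 True |  True |  True | False |  True || False
 True |  True |  True | False | False || False
 True |  True | False |  True |  True || False
 True |  True | False |  True | False || False
 True |  True | False | False |  True || False
 True |  True | False | False | False || False
 True | False |  True |  True |  True || False
 True | False |  True |  True | False || False
 True | False |  True | False |  True || False
 True | False |  True | False | False || False
 True | False | False |  True |  True || False
 True | False | False |  True | False || False
 True | False | False | False |  True || False
 True | False | False | False | False || False
False |  True |  True |  True |  True || False
False |  True |  True |  True | False || False
False |  True |  True | False |  True || False
False |  True |  True | False | False || False
False |  True | False |  True |  True || False
False |  True | False |  True | False || False
False |  True | False | False |  True || False
False |  True | False | False | False ||  True
False | False |  True |  True |  True || False
False | False |  True |  True | False || False
False | False |  True | False |  True || False
False | False |  True | False | False || False
False | False | False |  True |  True || False
False | False | False |  True | False || False
False | False | False | False |  True || False
False | False | False | False | False || False
The formula is true on 1 of the 32 rows.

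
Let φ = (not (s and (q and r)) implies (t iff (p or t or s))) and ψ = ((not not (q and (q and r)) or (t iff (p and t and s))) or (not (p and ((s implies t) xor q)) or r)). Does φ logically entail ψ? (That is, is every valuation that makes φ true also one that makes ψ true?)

  p   |   q   |   r   |   s   |   t   |   φ   |   ψ  
----- | ----- | ----- | ----- | ----- | ----- | -----
False | False | False | False | False |  True |  True
False | False | False | False |  True |  True |  True
False | False | False |  True | False | False |  True
False | False | False |  True |  True |  True |  True
False | False |  True | False | False |  True |  True
False | False |  True | False |  True |  True |  True
False | False |  True |  True | False | False |  True
False | False |  True |  True |  True |  True |  True
False |  True | False | False | False |  True |  True
False |  True | False | False |  True |  True |  True
False |  True | False |  True | False | False |  True
False |  True | False |  True |  True |  True |  True
False |  True |  True | False | False |  True |  True
False |  True |  True | False |  True |  True |  True
False |  True |  True |  True | False |  True |  True
False |  True |  True |  True |  True |  True |  True
 True | False | False | False | False | False |  True
 True | False | False | False |  True |  True | False
 True | False | False |  True | False | False |  True
 True | False | False |  True |  True |  True |  True
 True | False |  True | False | False | False |  True
 True | False |  True | False |  True |  True |  True
 True | False |  True |  True | False | False |  True
 True | False |  True |  True |  True |  True |  True
 True |  True | False | False | False | False |  True
 True |  True | False | False |  True |  True |  True
 True |  True | False |  True | False | False |  True
 True |  True | False |  True |  True |  True |  True
 True |  True |  True | False | False | False |  True
 True |  True |  True | False |  True |  True |  True
 True |  True |  True |  True | False |  True |  True
 True |  True |  True |  True |  True |  True |  True
At p=True, q=False, r=False, s=False, t=True we have φ true but ψ false, so φ does not entail ψ.

no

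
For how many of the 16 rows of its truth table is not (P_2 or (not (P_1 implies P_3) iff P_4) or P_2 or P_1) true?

 P_1  |  P_2  |  P_3  |  P_4  | (P_1 implies P_3) | not (P_1 implies P_3) |   φ  
----- | ----- | ----- | ----- | ----------------- | --------------------- | -----
 True |  True |  True |  True |        True       |         False         | False
 True |  True |  True | False |        True       |         False         | False
 True |  True | False |  True |       False       |          True         | False
 True |  True | False | False |       False       |          True         | False
 True | False |  True |  True |        True       |         False         | False
 True | False |  True | False |        True       |         False         | False
 True | False | False |  True |       False       |          True         | False
 True | False | False | False |       False       |          True         | False
False |  True |  True |  True |        True       |         False         | False
False |  True |  True | False |        True       |         False         | False
False |  True | False |  True |        True       |         False         | False
False |  True | False | False |        True       |         False         | False
False | False |  True |  True |        True       |         False         |  True
False | False |  True | False |        True       |         False         | False
False | False | False |  True |        True       |         False         |  True
False | False | False | False |        True       |         False         | False
The formula is true on 2 of the 16 rows.

2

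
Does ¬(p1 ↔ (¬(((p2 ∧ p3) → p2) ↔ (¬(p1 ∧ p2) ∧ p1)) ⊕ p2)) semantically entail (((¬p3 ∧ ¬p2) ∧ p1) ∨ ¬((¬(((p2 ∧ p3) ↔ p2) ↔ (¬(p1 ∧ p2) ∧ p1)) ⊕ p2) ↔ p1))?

no

p1  p2  p3  |  φ  ψ
1   1   1   |  1  1
1   1   0   |  1  0
1   0   1   |  1  1
1   0   0   |  1  1
0   1   1   |  0  0
0   1   0   |  0  1
0   0   1   |  1  1
0   0   0   |  1  1
At p1=1, p2=1, p3=0 we have φ true but ψ false, so φ does not entail ψ.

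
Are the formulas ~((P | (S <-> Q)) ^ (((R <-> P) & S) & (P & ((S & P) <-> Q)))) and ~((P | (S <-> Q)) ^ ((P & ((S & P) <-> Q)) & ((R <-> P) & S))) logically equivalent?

equivalent

P | Q | R | S | φ | ψ
- | - | - | - | - | -
T | T | T | T | T | T
T | T | T | F | F | F
T | T | F | T | F | F
T | T | F | F | F | F
T | F | T | T | F | F
T | F | T | F | F | F
T | F | F | T | F | F
T | F | F | F | F | F
F | T | T | T | F | F
F | T | T | F | T | T
F | T | F | T | F | F
F | T | F | F | T | T
F | F | T | T | T | T
F | F | T | F | F | F
F | F | F | T | T | T
F | F | F | F | F | F
The columns for φ and ψ agree on every row, so they are logically equivalent.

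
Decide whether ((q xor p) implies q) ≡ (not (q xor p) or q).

p | q | φ | ψ
- | - | - | -
F | F | T | T
F | T | T | T
T | F | F | F
T | T | T | T
The columns for φ and ψ agree on every row, so they are logically equivalent.

equivalent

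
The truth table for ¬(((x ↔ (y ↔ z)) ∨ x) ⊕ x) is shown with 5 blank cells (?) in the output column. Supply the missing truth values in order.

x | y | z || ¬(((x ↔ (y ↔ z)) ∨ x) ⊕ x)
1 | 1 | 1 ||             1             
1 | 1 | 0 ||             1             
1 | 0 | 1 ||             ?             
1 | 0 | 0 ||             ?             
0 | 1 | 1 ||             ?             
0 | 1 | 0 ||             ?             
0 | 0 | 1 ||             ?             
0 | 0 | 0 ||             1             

1, 1, 1, 0, 0

Row x=1, y=0, z=1: ((x ↔ (y ↔ z)) ∨ x) = 1, (((x ↔ (y ↔ z)) ∨ x) ⊕ x) = 0, so ¬(((x ↔ (y ↔ z)) ∨ x) ⊕ x) = 1.
Row x=1, y=0, z=0: ((x ↔ (y ↔ z)) ∨ x) = 1, (((x ↔ (y ↔ z)) ∨ x) ⊕ x) = 0, so ¬(((x ↔ (y ↔ z)) ∨ x) ⊕ x) = 1.
Row x=0, y=1, z=1: ((x ↔ (y ↔ z)) ∨ x) = 0, (((x ↔ (y ↔ z)) ∨ x) ⊕ x) = 0, so ¬(((x ↔ (y ↔ z)) ∨ x) ⊕ x) = 1.
Row x=0, y=1, z=0: ((x ↔ (y ↔ z)) ∨ x) = 1, (((x ↔ (y ↔ z)) ∨ x) ⊕ x) = 1, so ¬(((x ↔ (y ↔ z)) ∨ x) ⊕ x) = 0.
Row x=0, y=0, z=1: ((x ↔ (y ↔ z)) ∨ x) = 1, (((x ↔ (y ↔ z)) ∨ x) ⊕ x) = 1, so ¬(((x ↔ (y ↔ z)) ∨ x) ⊕ x) = 0.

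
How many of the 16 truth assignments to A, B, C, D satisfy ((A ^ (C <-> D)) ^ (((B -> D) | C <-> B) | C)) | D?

A  B  C  D     (C <-> D)  (A ^ (C <-> D))  (B -> D)  ((B -> D) | C)  (((B -> D) | C) <-> B)  ((((B -> D) | C) <-> B) | C)  φ
0  0  0  0         1             1            1            1                   0                          0                1
0  0  0  1         0             0            1            1                   0                          0                1
0  0  1  0         0             0            1            1                   0                          1                1
0  0  1  1         1             1            1            1                   0                          1                1
0  1  0  0         1             1            0            0                   0                          0                1
0  1  0  1         0             0            1            1                   1                          1                1
0  1  1  0         0             0            0            1                   1                          1                1
0  1  1  1         1             1            1            1                   1                          1                1
1  0  0  0         1             0            1            1                   0                          0                0
1  0  0  1         0             1            1            1                   0                          0                1
1  0  1  0         0             1            1            1                   0                          1                0
1  0  1  1         1             0            1            1                   0                          1                1
1  1  0  0         1             0            0            0                   0                          0                0
1  1  0  1         0             1            1            1                   1                          1                1
1  1  1  0         0             1            0            1                   1                          1                0
1  1  1  1         1             0            1            1                   1                          1                1
The formula is true on 12 of the 16 rows.

12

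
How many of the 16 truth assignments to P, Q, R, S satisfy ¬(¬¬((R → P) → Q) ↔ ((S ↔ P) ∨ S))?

P | Q | R | S || (R → P) | ((R → P) → Q) | ¬((R → P) → Q) | ¬¬((R → P) → Q) | (S ↔ P) | ((S ↔ P) ∨ S) | φ
1 | 1 | 1 | 1 ||    1    |       1       |       0        |        1        |    1    |       1       | 0
1 | 1 | 1 | 0 ||    1    |       1       |       0        |        1        |    0    |       0       | 1
1 | 1 | 0 | 1 ||    1    |       1       |       0        |        1        |    1    |       1       | 0
1 | 1 | 0 | 0 ||    1    |       1       |       0        |        1        |    0    |       0       | 1
1 | 0 | 1 | 1 ||    1    |       0       |       1        |        0        |    1    |       1       | 1
1 | 0 | 1 | 0 ||    1    |       0       |       1        |        0        |    0    |       0       | 0
1 | 0 | 0 | 1 ||    1    |       0       |       1        |        0        |    1    |       1       | 1
1 | 0 | 0 | 0 ||    1    |       0       |       1        |        0        |    0    |       0       | 0
0 | 1 | 1 | 1 ||    0    |       1       |       0        |        1        |    0    |       1       | 0
0 | 1 | 1 | 0 ||    0    |       1       |       0        |        1        |    1    |       1       | 0
0 | 1 | 0 | 1 ||    1    |       1       |       0        |        1        |    0    |       1       | 0
0 | 1 | 0 | 0 ||    1    |       1       |       0        |        1        |    1    |       1       | 0
0 | 0 | 1 | 1 ||    0    |       1       |       0        |        1        |    0    |       1       | 0
0 | 0 | 1 | 0 ||    0    |       1       |       0        |        1        |    1    |       1       | 0
0 | 0 | 0 | 1 ||    1    |       0       |       1        |        0        |    0    |       1       | 1
0 | 0 | 0 | 0 ||    1    |       0       |       1        |        0        |    1    |       1       | 1
The formula is true on 6 of the 16 rows.

6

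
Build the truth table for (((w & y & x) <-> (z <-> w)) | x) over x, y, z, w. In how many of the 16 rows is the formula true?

x  y  z  w  |  (w & y & x)  (z <-> w)  ((w & y & x) <-> (z <-> w))  φ
T  T  T  T  |       T           T                   T               T
T  T  T  F  |       F           F                   T               T
T  T  F  T  |       T           F                   F               T
T  T  F  F  |       F           T                   F               T
T  F  T  T  |       F           T                   F               T
T  F  T  F  |       F           F                   T               T
T  F  F  T  |       F           F                   T               T
T  F  F  F  |       F           T                   F               T
F  T  T  T  |       F           T                   F               F
F  T  T  F  |       F           F                   T               T
F  T  F  T  |       F           F                   T               T
F  T  F  F  |       F           T                   F               F
F  F  T  T  |       F           T                   F               F
F  F  T  F  |       F           F                   T               T
F  F  F  T  |       F           F                   T               T
F  F  F  F  |       F           T                   F               F
The formula is true on 12 of the 16 rows.

12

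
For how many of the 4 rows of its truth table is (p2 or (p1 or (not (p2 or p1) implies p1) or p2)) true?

3

p1  p2  |  (p2 or p1)  not (p2 or p1)  (not (p2 or p1) implies p1)  φ
F   F   |      F             T                      F               F
F   T   |      T             F                      T               T
T   F   |      T             F                      T               T
T   T   |      T             F                      T               T
The formula is true on 3 of the 4 rows.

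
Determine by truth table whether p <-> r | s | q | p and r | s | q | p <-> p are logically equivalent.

p  q  r  s  |  φ  ψ
T  T  T  T  |  T  T
T  T  T  F  |  T  T
T  T  F  T  |  T  T
T  T  F  F  |  T  T
T  F  T  T  |  T  T
T  F  T  F  |  T  T
T  F  F  T  |  T  T
T  F  F  F  |  T  T
F  T  T  T  |  F  F
F  T  T  F  |  F  F
F  T  F  T  |  F  F
F  T  F  F  |  F  F
F  F  T  T  |  F  F
F  F  T  F  |  F  F
F  F  F  T  |  F  F
F  F  F  F  |  T  T
The columns for φ and ψ agree on every row, so they are logically equivalent.

equivalent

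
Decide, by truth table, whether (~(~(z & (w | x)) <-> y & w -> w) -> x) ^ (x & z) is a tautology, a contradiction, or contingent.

contingent

x  y  z  w     (w | x)  (z & (w | x))  ~(z & (w | x))  (y & w)  ((y & w) -> w)  (x & z)  φ
T  T  T  T        T           T              F            T           T            T     F
T  T  T  F        T           T              F            F           T            T     F
T  T  F  T        T           F              T            T           T            F     T
T  T  F  F        T           F              T            F           T            F     T
T  F  T  T        T           T              F            F           T            T     F
T  F  T  F        T           T              F            F           T            T     F
T  F  F  T        T           F              T            F           T            F     T
T  F  F  F        T           F              T            F           T            F     T
F  T  T  T        T           T              F            T           T            F     F
F  T  T  F        F           F              T            F           T            F     T
F  T  F  T        T           F              T            T           T            F     T
F  T  F  F        F           F              T            F           T            F     T
F  F  T  T        T           T              F            F           T            F     F
F  F  T  F        F           F              T            F           T            F     T
F  F  F  T        T           F              T            F           T            F     T
F  F  F  F        F           F              T            F           T            F     T
10 of 16 rows are T, so the formula is contingent.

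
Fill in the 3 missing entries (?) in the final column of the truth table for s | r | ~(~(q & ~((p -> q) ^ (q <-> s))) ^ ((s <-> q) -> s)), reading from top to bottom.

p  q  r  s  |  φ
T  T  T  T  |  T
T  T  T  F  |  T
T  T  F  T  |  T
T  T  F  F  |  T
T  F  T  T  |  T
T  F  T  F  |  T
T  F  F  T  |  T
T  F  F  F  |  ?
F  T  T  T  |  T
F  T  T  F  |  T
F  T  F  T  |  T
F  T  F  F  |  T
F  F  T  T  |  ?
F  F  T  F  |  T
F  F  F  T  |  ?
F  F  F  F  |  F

F, T, T

Row p=T, q=F, r=F, s=F: (s | r) = F, ~(~(q & ~((p -> q) ^ (q <-> s))) ^ ((s <-> q) -> s)) = F, so the formula = F.
Row p=F, q=F, r=T, s=T: (s | r) = T, ~(~(q & ~((p -> q) ^ (q <-> s))) ^ ((s <-> q) -> s)) = T, so the formula = T.
Row p=F, q=F, r=F, s=T: (s | r) = T, ~(~(q & ~((p -> q) ^ (q <-> s))) ^ ((s <-> q) -> s)) = T, so the formula = T.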